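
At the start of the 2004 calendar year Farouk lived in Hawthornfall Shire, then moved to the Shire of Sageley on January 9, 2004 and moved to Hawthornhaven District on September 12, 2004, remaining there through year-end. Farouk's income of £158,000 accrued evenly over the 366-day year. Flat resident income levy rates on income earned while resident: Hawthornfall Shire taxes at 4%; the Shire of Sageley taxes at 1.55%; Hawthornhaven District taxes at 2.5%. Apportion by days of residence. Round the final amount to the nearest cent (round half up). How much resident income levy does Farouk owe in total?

£2,988.83

Hawthornfall Shire, January 1 – January 8, 2004: 8 days → £158,000 × 4% × 8/366 = £138.1421
The Shire of Sageley, January 9 – September 11, 2004: 247 days → £158,000 × 1.55% × 247/366 = £1,652.7404
Hawthornhaven District, September 12 – December 31, 2004: 111 days → £158,000 × 2.5% × 111/366 = £1,197.9508
Total = £2,988.8333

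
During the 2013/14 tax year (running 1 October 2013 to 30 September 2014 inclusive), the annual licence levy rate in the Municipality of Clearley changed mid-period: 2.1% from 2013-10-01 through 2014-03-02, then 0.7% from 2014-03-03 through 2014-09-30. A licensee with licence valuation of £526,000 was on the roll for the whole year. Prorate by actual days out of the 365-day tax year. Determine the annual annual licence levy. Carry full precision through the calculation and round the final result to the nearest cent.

£6,768.83

2013-10-01 to 2014-03-02: 153 days at 2.1% → £526,000 × 2.1% × 153/365 = £4,630.2411
2014-03-03 to 2014-09-30: 212 days at 0.7% → £526,000 × 0.7% × 212/365 = £2,138.5863
Total = £6,768.8274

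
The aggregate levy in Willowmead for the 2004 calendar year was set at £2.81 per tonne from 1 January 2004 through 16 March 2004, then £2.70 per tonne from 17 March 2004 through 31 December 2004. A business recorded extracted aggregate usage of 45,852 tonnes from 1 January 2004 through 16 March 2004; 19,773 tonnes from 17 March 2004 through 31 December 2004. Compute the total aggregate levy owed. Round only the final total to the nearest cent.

1 January – 16 March 2004: 45,852 tonnes at £2.81/tonne → £128,844.12
17 March – 31 December 2004: 19,773 tonnes at £2.70/tonne → £53,387.10

£182,231.22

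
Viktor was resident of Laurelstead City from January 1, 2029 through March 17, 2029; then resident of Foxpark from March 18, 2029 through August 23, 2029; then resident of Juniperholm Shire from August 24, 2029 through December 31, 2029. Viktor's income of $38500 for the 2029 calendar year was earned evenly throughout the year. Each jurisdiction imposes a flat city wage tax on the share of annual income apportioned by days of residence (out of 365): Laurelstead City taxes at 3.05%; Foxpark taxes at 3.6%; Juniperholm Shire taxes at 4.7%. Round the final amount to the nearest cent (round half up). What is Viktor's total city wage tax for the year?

$1492.75

Laurelstead City, January 1 – March 17, 2029: 76 days → $38500 × 3.05% × 76/365 = $244.5014
Foxpark, March 18 – August 23, 2029: 159 days → $38500 × 3.6% × 159/365 = $603.7644
Juniperholm Shire, August 24 – December 31, 2029: 130 days → $38500 × 4.7% × 130/365 = $644.4795
Total = $1492.7452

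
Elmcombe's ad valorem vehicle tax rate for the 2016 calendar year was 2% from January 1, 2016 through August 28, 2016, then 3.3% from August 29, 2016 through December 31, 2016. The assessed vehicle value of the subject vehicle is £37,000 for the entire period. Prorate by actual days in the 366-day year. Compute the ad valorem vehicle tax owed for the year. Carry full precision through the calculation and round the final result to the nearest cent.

£904.28

January 1 – August 28, 2016: 241 days at 2% → £37,000 × 2% × 241/366 = £487.2678
August 29 – December 31, 2016: 125 days at 3.3% → £37,000 × 3.3% × 125/366 = £417.0082
Total = £904.2760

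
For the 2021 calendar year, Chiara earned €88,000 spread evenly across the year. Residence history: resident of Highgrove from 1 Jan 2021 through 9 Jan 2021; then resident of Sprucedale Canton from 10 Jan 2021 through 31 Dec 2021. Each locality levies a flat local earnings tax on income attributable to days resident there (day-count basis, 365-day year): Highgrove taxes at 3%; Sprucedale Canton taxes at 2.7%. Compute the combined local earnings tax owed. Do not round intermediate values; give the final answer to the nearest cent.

Highgrove, 1 Jan – 9 Jan 2021: 9 days → €88,000 × 3% × 9/365 = €65.0959
Sprucedale Canton, 10 Jan – 31 Dec 2021: 356 days → €88,000 × 2.7% × 356/365 = €2,317.4137
Total = €2,382.5096

€2,382.51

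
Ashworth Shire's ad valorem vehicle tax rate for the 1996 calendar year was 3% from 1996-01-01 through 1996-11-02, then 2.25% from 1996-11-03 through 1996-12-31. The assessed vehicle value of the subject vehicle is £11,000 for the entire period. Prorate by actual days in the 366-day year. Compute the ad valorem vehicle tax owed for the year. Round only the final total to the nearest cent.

1996-01-01 to 1996-11-02: 307 days at 3% → £11,000 × 3% × 307/366 = £276.8033
1996-11-03 to 1996-12-31: 59 days at 2.25% → £11,000 × 2.25% × 59/366 = £39.8975
Total = £316.7008

£316.70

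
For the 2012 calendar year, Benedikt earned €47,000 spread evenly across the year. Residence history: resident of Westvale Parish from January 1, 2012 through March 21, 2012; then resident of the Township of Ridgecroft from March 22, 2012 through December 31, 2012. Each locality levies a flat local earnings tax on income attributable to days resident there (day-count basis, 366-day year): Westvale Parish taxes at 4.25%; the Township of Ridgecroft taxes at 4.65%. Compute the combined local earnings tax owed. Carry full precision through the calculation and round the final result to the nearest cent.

€2,143.89

Westvale Parish, January 1 – March 21, 2012: 81 days → €47,000 × 4.25% × 81/366 = €442.0697
The Township of Ridgecroft, March 22 – December 31, 2012: 285 days → €47,000 × 4.65% × 285/366 = €1,701.8238
Total = €2,143.8934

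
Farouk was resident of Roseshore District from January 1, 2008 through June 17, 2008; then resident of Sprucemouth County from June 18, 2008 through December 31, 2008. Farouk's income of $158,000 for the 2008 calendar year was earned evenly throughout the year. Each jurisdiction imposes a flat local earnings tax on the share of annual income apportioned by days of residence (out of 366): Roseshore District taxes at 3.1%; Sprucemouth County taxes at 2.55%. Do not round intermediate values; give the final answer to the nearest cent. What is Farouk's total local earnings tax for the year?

$4,430.26

Roseshore District, January 1 – June 17, 2008: 169 days → $158,000 × 3.1% × 169/366 = $2,261.6448
Sprucemouth County, June 18 – December 31, 2008: 197 days → $158,000 × 2.55% × 197/366 = $2,168.6148
Total = $4,430.2596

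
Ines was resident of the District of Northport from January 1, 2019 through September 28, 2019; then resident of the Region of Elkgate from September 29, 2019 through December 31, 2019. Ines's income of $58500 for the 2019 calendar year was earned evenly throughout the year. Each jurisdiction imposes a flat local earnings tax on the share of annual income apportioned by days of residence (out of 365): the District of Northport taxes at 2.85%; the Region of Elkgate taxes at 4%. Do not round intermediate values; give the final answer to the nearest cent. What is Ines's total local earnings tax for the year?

$1840.51

The District of Northport, January 1 – September 28, 2019: 271 days → $58500 × 2.85% × 271/365 = $1237.8760
The Region of Elkgate, September 29 – December 31, 2019: 94 days → $58500 × 4% × 94/365 = $602.6301
Total = $1840.5062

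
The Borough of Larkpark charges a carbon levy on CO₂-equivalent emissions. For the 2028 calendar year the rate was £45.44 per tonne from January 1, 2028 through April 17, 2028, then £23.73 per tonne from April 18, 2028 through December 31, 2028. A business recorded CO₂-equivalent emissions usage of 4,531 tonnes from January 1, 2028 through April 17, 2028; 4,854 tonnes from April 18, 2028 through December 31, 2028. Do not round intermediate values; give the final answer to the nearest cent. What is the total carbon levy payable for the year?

£321,074.06

January 1 – April 17, 2028: 4,531 tonnes at £45.44/tonne → £205,888.64
April 18 – December 31, 2028: 4,854 tonnes at £23.73/tonne → £115,185.42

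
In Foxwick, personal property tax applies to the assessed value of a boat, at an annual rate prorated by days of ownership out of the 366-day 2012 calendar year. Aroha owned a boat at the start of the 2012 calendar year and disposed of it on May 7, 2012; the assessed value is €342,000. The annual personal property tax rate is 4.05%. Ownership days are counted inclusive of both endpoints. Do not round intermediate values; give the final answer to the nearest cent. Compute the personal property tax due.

€4,844.07

Days held (January 1 – May 7, 2012): 128 out of 366
Tax = €342,000 × 4.05% × 128/366 = €4,844.0656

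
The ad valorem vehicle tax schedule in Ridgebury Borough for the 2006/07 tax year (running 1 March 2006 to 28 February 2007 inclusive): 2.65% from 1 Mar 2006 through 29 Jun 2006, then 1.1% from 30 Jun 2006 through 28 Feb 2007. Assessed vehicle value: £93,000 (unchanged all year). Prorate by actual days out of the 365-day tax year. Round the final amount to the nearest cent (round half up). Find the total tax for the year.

1 Mar – 29 Jun 2006: 121 days at 2.65% → £93,000 × 2.65% × 121/365 = £816.9986
30 Jun 2006 – 28 Feb 2007: 244 days at 1.1% → £93,000 × 1.1% × 244/365 = £683.8685
Total = £1,500.8671

£1,500.87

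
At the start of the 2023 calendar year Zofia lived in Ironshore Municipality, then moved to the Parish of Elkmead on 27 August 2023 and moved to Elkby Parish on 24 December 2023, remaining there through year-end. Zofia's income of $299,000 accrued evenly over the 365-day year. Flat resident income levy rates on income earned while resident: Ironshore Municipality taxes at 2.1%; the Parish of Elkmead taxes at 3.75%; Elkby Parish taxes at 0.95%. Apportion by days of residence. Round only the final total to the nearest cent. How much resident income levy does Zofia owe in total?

$7,812.09

Ironshore Municipality, 1 January – 26 August 2023: 238 days → $299,000 × 2.1% × 238/365 = $4,094.2521
The Parish of Elkmead, 27 August – 23 December 2023: 119 days → $299,000 × 3.75% × 119/365 = $3,655.5822
Elkby Parish, 24 December – 31 December 2023: 8 days → $299,000 × 0.95% × 8/365 = $62.2575
Total = $7,812.0918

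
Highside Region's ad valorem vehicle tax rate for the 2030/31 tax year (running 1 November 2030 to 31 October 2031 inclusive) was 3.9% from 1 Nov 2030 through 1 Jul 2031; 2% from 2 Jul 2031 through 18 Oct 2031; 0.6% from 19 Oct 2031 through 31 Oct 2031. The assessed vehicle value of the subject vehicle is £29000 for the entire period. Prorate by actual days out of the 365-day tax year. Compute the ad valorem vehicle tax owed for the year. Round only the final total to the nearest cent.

£932.37

1 Nov 2030 – 1 Jul 2031: 243 days at 3.9% → £29000 × 3.9% × 243/365 = £752.9671
2 Jul – 18 Oct 2031: 109 days at 2% → £29000 × 2% × 109/365 = £173.2055
19 Oct – 31 Oct 2031: 13 days at 0.6% → £29000 × 0.6% × 13/365 = £6.1973
Total = £932.3699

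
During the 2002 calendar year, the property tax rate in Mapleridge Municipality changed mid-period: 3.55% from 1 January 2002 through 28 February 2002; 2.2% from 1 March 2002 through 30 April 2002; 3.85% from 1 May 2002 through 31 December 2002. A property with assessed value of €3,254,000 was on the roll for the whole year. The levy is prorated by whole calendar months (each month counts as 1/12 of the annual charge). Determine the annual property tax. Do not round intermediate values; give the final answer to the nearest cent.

1 January – 28 February 2002: 2 months at 3.55% → €3,254,000 × 3.55% × 2/12 = €19,252.8333
1 March – 30 April 2002: 2 months at 2.2% → €3,254,000 × 2.2% × 2/12 = €11,931.3333
1 May – 31 December 2002: 8 months at 3.85% → €3,254,000 × 3.85% × 8/12 = €83,519.3333
Total = €114,703.5000

€114,703.50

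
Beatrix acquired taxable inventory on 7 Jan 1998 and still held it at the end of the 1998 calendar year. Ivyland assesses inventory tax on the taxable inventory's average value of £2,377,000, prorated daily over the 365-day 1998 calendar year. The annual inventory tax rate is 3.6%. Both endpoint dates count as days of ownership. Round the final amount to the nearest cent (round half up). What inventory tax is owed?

£84,165.34

Days held (7 Jan – 31 Dec 1998): 359 out of 365
Tax = £2,377,000 × 3.6% × 359/365 = £84,165.3370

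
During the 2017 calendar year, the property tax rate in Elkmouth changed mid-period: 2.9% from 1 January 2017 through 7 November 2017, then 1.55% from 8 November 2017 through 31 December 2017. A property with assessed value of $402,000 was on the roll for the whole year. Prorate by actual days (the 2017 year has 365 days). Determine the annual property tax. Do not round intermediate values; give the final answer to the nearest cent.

$10,855.10

1 January – 7 November 2017: 311 days at 2.9% → $402,000 × 2.9% × 311/365 = $9,933.2548
8 November – 31 December 2017: 54 days at 1.55% → $402,000 × 1.55% × 54/365 = $921.8466
Total = $10,855.1014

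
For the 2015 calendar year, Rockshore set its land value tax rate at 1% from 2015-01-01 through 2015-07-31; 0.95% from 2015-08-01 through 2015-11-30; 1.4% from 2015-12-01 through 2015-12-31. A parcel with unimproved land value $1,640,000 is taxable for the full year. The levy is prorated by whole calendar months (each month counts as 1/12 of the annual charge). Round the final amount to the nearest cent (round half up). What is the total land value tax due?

$16,673.33

2015-01-01 to 2015-07-31: 7 months at 1% → $1,640,000 × 1% × 7/12 = $9,566.6667
2015-08-01 to 2015-11-30: 4 months at 0.95% → $1,640,000 × 0.95% × 4/12 = $5,193.3333
2015-12-01 to 2015-12-31: 1 month at 1.4% → $1,640,000 × 1.4% × 1/12 = $1,913.3333
Total = $16,673.3333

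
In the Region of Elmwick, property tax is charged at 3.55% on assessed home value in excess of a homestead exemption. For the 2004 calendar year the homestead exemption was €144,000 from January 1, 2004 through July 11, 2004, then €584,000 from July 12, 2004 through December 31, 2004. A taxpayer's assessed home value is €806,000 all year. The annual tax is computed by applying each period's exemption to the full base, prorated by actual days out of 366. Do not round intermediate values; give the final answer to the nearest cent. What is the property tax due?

January 1 – July 11, 2004: 193 days, exemption €144,000 → (€806,000 − €144,000) × 3.55% × 193/366 = €12,392.6038
July 12 – December 31, 2004: 173 days, exemption €584,000 → (€806,000 − €584,000) × 3.55% × 173/366 = €3,725.1721
Total = €16,117.7760

€16,117.78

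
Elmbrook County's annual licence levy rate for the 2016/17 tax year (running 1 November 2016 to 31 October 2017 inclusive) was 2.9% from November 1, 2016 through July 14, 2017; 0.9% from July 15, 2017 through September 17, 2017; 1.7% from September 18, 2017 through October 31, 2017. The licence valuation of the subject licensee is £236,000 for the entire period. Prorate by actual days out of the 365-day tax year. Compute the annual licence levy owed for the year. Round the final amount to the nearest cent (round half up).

November 1, 2016 – July 14, 2017: 256 days at 2.9% → £236,000 × 2.9% × 256/365 = £4,800.1753
July 15 – September 17, 2017: 65 days at 0.9% → £236,000 × 0.9% × 65/365 = £378.2466
September 18 – October 31, 2017: 44 days at 1.7% → £236,000 × 1.7% × 44/365 = £483.6384
Total = £5,662.0603

£5,662.06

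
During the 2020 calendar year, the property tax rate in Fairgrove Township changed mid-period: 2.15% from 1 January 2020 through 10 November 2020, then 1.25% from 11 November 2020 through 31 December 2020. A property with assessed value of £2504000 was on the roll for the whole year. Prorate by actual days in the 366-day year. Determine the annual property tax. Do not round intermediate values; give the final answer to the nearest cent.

1 January – 10 November 2020: 315 days at 2.15% → £2504000 × 2.15% × 315/366 = £46334.2623
11 November – 31 December 2020: 51 days at 1.25% → £2504000 × 1.25% × 51/366 = £4361.4754
Total = £50695.7377

£50695.74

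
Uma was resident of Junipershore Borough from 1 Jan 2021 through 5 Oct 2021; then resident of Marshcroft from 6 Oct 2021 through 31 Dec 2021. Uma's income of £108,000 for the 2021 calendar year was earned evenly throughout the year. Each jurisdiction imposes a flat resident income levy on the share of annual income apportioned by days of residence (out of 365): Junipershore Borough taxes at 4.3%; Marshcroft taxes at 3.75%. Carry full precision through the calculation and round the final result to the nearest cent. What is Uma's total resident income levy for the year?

£4,502.42

Junipershore Borough, 1 Jan – 5 Oct 2021: 278 days → £108,000 × 4.3% × 278/365 = £3,537.0740
Marshcroft, 6 Oct – 31 Dec 2021: 87 days → £108,000 × 3.75% × 87/365 = £965.3425
Total = £4,502.4164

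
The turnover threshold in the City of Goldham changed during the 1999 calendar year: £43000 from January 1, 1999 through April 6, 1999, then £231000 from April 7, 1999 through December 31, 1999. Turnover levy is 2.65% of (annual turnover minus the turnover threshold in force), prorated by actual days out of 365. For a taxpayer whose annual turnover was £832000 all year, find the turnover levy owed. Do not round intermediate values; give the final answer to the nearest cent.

£17236.83

January 1 – April 6, 1999: 96 days, exemption £43000 → (£832000 − £43000) × 2.65% × 96/365 = £5499.2219
April 7 – December 31, 1999: 269 days, exemption £231000 → (£832000 − £231000) × 2.65% × 269/365 = £11737.6123
Total = £17236.8342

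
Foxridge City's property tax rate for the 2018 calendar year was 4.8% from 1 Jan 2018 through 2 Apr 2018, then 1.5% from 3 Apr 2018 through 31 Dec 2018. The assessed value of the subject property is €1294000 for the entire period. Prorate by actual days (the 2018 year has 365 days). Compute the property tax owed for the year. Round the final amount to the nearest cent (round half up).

€30173.24

1 Jan – 2 Apr 2018: 92 days at 4.8% → €1294000 × 4.8% × 92/365 = €15655.6274
3 Apr – 31 Dec 2018: 273 days at 1.5% → €1294000 × 1.5% × 273/365 = €14517.6164
Total = €30173.2438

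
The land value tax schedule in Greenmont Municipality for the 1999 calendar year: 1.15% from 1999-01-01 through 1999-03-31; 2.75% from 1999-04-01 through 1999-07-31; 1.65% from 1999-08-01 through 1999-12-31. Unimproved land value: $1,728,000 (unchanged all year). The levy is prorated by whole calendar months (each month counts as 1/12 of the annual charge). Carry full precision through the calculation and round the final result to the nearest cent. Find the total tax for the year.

$32,688.00

1999-01-01 to 1999-03-31: 3 months at 1.15% → $1,728,000 × 1.15% × 3/12 = $4,968.0000
1999-04-01 to 1999-07-31: 4 months at 2.75% → $1,728,000 × 2.75% × 4/12 = $15,840.0000
1999-08-01 to 1999-12-31: 5 months at 1.65% → $1,728,000 × 1.65% × 5/12 = $11,880.0000
Total = $32,688.0000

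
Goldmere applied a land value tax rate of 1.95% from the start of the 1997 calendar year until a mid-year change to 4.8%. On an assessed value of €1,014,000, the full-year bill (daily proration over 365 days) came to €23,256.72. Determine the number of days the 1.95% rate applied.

321 days

Let d = days at the first rate; then 365 − d days at the second rate.
€1,014,000 × [1.95%·d + 4.8%·(365−d)] / 365 = €23,256.72
Solving gives d = 321, so the new rate took effect on 18 Nov 1997.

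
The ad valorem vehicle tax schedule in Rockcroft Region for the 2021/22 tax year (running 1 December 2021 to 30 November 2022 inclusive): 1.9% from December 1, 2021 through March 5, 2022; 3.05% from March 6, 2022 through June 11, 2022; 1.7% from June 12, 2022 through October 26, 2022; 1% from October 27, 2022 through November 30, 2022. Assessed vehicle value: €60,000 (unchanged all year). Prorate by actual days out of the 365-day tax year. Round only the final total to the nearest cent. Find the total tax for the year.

€1,228.44

December 1, 2021 – March 5, 2022: 95 days at 1.9% → €60,000 × 1.9% × 95/365 = €296.7123
March 6 – June 11, 2022: 98 days at 3.05% → €60,000 × 3.05% × 98/365 = €491.3425
June 12 – October 26, 2022: 137 days at 1.7% → €60,000 × 1.7% × 137/365 = €382.8493
October 27 – November 30, 2022: 35 days at 1% → €60,000 × 1% × 35/365 = €57.5342
Total = €1,228.4384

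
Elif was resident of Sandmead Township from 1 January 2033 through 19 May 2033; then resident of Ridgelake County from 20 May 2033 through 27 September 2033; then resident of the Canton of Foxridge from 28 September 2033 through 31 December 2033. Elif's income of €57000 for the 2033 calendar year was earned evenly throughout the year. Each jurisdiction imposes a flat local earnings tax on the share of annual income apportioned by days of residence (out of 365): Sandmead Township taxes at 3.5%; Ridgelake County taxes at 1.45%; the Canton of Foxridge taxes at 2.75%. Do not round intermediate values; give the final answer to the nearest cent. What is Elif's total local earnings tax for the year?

€1464.35

Sandmead Township, 1 January – 19 May 2033: 139 days → €57000 × 3.5% × 139/365 = €759.7397
Ridgelake County, 20 May – 27 September 2033: 131 days → €57000 × 1.45% × 131/365 = €296.6342
The Canton of Foxridge, 28 September – 31 December 2033: 95 days → €57000 × 2.75% × 95/365 = €407.9795
Total = €1464.3534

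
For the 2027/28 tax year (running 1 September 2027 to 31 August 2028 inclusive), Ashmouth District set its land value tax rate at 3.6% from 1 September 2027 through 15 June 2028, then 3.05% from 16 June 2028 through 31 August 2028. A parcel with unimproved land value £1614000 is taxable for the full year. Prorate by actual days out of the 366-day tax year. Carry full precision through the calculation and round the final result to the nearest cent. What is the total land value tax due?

1 September 2027 – 15 June 2028: 289 days at 3.6% → £1614000 × 3.6% × 289/366 = £45879.9344
16 June – 31 August 2028: 77 days at 3.05% → £1614000 × 3.05% × 77/366 = £10356.5000
Total = £56236.4344

£56236.43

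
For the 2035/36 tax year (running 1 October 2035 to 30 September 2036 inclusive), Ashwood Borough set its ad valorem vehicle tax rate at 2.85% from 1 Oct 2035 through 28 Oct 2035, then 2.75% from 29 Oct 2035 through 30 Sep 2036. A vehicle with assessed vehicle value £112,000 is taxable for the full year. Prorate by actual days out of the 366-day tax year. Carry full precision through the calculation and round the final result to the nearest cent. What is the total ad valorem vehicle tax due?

1 Oct – 28 Oct 2035: 28 days at 2.85% → £112,000 × 2.85% × 28/366 = £244.1967
29 Oct 2035 – 30 Sep 2036: 338 days at 2.75% → £112,000 × 2.75% × 338/366 = £2,844.3716
Total = £3,088.5683

£3,088.57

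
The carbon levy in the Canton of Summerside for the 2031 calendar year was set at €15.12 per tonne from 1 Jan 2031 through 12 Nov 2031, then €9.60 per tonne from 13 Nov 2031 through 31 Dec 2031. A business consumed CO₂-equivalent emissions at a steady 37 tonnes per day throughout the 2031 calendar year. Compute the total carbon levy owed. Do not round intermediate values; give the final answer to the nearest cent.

€194,187.84

1 Jan – 12 Nov 2031: 316 days × 37 tonnes/day = 11,692 tonnes at €15.12/tonne → €176,783.04
13 Nov – 31 Dec 2031: 49 days × 37 tonnes/day = 1,813 tonnes at €9.60/tonne → €17,404.80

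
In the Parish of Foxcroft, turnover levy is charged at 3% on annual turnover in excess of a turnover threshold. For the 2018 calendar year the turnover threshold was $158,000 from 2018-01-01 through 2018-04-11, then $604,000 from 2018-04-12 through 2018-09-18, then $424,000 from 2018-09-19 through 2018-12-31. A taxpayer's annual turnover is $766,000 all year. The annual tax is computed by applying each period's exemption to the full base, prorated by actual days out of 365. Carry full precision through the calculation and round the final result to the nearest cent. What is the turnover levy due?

2018-01-01 to 2018-04-11: 101 days, exemption $158,000 → ($766,000 − $158,000) × 3% × 101/365 = $5,047.2329
2018-04-12 to 2018-09-18: 160 days, exemption $604,000 → ($766,000 − $604,000) × 3% × 160/365 = $2,130.4110
2018-09-19 to 2018-12-31: 104 days, exemption $424,000 → ($766,000 − $424,000) × 3% × 104/365 = $2,923.3973
Total = $10,101.0411

$10,101.04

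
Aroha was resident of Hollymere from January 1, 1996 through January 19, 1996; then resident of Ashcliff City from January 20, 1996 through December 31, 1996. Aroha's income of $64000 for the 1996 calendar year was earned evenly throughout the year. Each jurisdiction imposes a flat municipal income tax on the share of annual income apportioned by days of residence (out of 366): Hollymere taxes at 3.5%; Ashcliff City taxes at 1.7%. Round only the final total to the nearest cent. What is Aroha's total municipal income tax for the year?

Hollymere, January 1 – January 19, 1996: 19 days → $64000 × 3.5% × 19/366 = $116.2842
Ashcliff City, January 20 – December 31, 1996: 347 days → $64000 × 1.7% × 347/366 = $1031.5191
Total = $1147.8033

$1147.80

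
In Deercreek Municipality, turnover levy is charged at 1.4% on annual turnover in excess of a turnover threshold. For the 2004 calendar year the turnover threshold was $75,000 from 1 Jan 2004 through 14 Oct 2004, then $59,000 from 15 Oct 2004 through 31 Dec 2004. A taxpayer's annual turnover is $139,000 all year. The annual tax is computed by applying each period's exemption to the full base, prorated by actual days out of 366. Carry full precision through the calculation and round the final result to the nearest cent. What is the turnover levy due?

1 Jan – 14 Oct 2004: 288 days, exemption $75,000 → ($139,000 − $75,000) × 1.4% × 288/366 = $705.0492
15 Oct – 31 Dec 2004: 78 days, exemption $59,000 → ($139,000 − $59,000) × 1.4% × 78/366 = $238.6885
Total = $943.7377

$943.74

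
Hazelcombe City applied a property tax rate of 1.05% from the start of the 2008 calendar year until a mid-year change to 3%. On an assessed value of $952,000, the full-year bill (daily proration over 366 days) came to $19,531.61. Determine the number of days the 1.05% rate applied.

Let d = days at the first rate; then 366 − d days at the second rate.
$952,000 × [1.05%·d + 3%·(366−d)] / 366 = $19,531.61
Solving gives d = 178, so the new rate took effect on 27 June 2008.

178 days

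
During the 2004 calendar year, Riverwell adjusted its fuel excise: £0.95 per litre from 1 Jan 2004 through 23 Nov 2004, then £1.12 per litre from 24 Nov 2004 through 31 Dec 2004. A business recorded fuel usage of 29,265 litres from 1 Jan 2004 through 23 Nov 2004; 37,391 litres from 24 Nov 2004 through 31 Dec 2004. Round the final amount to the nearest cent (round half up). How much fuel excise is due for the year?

£69,679.67

1 Jan – 23 Nov 2004: 29,265 litres at £0.95/litre → £27,801.75
24 Nov – 31 Dec 2004: 37,391 litres at £1.12/litre → £41,877.92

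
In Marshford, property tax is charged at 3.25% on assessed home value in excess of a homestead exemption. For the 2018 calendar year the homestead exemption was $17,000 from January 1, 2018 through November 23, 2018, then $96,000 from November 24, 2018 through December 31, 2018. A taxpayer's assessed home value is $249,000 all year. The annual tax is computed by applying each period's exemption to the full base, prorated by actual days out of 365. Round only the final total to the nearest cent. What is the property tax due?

January 1 – November 23, 2018: 327 days, exemption $17,000 → ($249,000 − $17,000) × 3.25% × 327/365 = $6,755.0137
November 24 – December 31, 2018: 38 days, exemption $96,000 → ($249,000 − $96,000) × 3.25% × 38/365 = $517.6849
Total = $7,272.6986

$7,272.70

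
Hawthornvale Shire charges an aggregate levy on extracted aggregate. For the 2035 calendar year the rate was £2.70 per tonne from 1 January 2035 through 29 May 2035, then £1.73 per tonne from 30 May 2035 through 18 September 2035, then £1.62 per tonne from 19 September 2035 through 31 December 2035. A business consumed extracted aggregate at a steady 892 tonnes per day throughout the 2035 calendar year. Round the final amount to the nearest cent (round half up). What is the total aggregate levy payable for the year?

1 January – 29 May 2035: 149 days × 892 tonnes/day = 132,908 tonnes at £2.70/tonne → £358,851.60
30 May – 18 September 2035: 112 days × 892 tonnes/day = 99,904 tonnes at £1.73/tonne → £172,833.92
19 September – 31 December 2035: 104 days × 892 tonnes/day = 92,768 tonnes at £1.62/tonne → £150,284.16

£681,969.68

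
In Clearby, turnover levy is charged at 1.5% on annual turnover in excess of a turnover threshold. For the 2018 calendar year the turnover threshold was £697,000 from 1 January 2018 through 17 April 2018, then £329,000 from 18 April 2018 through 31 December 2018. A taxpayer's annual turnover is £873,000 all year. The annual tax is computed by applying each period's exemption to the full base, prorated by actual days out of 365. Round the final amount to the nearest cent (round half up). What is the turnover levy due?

£6,541.81

1 January – 17 April 2018: 107 days, exemption £697,000 → (£873,000 − £697,000) × 1.5% × 107/365 = £773.9178
18 April – 31 December 2018: 258 days, exemption £329,000 → (£873,000 − £329,000) × 1.5% × 258/365 = £5,767.8904
Total = £6,541.8082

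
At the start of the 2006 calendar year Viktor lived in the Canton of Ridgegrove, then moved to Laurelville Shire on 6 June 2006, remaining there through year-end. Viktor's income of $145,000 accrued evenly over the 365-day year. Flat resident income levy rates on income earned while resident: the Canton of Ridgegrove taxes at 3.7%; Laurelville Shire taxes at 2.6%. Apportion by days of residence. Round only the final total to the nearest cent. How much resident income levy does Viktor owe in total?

$4,451.70

The Canton of Ridgegrove, 1 January – 5 June 2006: 156 days → $145,000 × 3.7% × 156/365 = $2,292.9863
Laurelville Shire, 6 June – 31 December 2006: 209 days → $145,000 × 2.6% × 209/365 = $2,158.7123
Total = $4,451.6986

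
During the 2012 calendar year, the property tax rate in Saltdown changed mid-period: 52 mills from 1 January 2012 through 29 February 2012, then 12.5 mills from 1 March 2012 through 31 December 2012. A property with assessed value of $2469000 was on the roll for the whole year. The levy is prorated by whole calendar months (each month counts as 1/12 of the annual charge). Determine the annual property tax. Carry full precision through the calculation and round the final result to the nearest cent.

$47116.75

1 January – 29 February 2012: 2 months at 52 mills → $2469000 × 5.2% × 2/12 = $21398.0000
1 March – 31 December 2012: 10 months at 12.5 mills → $2469000 × 1.25% × 10/12 = $25718.7500
Total = $47116.7500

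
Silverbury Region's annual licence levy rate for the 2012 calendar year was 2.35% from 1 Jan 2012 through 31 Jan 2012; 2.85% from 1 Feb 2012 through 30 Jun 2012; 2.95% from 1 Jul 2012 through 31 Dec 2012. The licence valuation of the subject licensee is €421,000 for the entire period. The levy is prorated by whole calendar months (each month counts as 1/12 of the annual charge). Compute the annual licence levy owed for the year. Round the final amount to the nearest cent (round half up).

1 Jan – 31 Jan 2012: 1 month at 2.35% → €421,000 × 2.35% × 1/12 = €824.4583
1 Feb – 30 Jun 2012: 5 months at 2.85% → €421,000 × 2.85% × 5/12 = €4,999.3750
1 Jul – 31 Dec 2012: 6 months at 2.95% → €421,000 × 2.95% × 6/12 = €6,209.7500
Total = €12,033.5833

€12,033.58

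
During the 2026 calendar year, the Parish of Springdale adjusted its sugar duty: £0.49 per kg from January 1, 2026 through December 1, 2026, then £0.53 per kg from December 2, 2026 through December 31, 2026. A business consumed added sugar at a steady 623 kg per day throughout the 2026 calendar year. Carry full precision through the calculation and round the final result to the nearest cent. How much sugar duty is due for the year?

January 1 – December 1, 2026: 335 days × 623 kg/day = 208,705 kg at £0.49/kg → £102,265.45
December 2 – December 31, 2026: 30 days × 623 kg/day = 18,690 kg at £0.53/kg → £9,905.70

£112,171.15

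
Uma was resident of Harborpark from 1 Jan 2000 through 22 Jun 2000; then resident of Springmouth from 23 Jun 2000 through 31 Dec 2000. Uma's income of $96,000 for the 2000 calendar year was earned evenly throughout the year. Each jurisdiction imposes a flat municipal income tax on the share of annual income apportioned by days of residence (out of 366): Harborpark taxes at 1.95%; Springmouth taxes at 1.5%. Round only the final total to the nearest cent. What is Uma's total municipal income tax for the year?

Harborpark, 1 Jan – 22 Jun 2000: 174 days → $96,000 × 1.95% × 174/366 = $889.9672
Springmouth, 23 Jun – 31 Dec 2000: 192 days → $96,000 × 1.5% × 192/366 = $755.4098
Total = $1,645.3770

$1,645.38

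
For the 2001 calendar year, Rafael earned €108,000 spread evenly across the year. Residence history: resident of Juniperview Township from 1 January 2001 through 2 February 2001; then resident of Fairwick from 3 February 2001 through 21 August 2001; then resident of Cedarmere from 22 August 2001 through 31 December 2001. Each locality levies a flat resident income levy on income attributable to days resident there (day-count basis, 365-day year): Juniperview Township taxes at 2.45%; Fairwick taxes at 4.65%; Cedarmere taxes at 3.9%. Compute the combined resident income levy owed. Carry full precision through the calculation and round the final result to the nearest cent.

Juniperview Township, 1 January – 2 February 2001: 33 days → €108,000 × 2.45% × 33/365 = €239.2274
Fairwick, 3 February – 21 August 2001: 200 days → €108,000 × 4.65% × 200/365 = €2,751.7808
Cedarmere, 22 August – 31 December 2001: 132 days → €108,000 × 3.9% × 132/365 = €1,523.2438
Total = €4,514.2521

€4,514.25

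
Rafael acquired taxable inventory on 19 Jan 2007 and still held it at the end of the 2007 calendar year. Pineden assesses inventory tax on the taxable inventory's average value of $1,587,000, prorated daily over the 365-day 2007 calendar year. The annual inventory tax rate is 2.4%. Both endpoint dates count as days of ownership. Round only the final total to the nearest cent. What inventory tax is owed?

Days held (19 Jan – 31 Dec 2007): 347 out of 365
Tax = $1,587,000 × 2.4% × 347/365 = $36,209.6877

$36,209.69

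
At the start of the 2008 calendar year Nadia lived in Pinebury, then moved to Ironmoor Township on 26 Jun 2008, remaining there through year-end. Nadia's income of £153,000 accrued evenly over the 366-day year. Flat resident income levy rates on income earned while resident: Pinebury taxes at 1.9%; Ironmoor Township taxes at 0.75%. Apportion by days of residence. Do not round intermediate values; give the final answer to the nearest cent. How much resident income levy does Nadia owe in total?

Pinebury, 1 Jan – 25 Jun 2008: 177 days → £153,000 × 1.9% × 177/366 = £1,405.8443
Ironmoor Township, 26 Jun – 31 Dec 2008: 189 days → £153,000 × 0.75% × 189/366 = £592.5615
Total = £1,998.4057

£1,998.41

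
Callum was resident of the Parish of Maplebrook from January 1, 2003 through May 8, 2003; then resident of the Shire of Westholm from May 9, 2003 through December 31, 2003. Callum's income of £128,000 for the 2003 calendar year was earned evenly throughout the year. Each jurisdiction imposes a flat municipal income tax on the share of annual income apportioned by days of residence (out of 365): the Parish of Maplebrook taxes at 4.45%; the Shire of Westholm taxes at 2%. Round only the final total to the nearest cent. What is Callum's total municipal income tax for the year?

The Parish of Maplebrook, January 1 – May 8, 2003: 128 days → £128,000 × 4.45% × 128/365 = £1,997.5014
The Shire of Westholm, May 9 – December 31, 2003: 237 days → £128,000 × 2% × 237/365 = £1,662.2466
Total = £3,659.7479

£3,659.75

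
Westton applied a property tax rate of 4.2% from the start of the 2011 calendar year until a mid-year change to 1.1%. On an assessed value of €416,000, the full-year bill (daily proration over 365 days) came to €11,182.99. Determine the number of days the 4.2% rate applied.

187 days

Let d = days at the first rate; then 365 − d days at the second rate.
€416,000 × [4.2%·d + 1.1%·(365−d)] / 365 = €11,182.99
Solving gives d = 187, so the new rate took effect on 7 July 2011.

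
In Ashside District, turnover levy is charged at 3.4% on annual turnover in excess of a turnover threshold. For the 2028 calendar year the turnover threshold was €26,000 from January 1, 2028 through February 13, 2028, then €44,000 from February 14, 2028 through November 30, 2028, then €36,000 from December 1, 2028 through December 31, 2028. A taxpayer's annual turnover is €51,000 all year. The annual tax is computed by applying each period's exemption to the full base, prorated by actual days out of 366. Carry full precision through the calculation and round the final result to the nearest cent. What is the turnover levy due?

€334.61

January 1 – February 13, 2028: 44 days, exemption €26,000 → (€51,000 − €26,000) × 3.4% × 44/366 = €102.1858
February 14 – November 30, 2028: 291 days, exemption €44,000 → (€51,000 − €44,000) × 3.4% × 291/366 = €189.2295
December 1 – December 31, 2028: 31 days, exemption €36,000 → (€51,000 − €36,000) × 3.4% × 31/366 = €43.1967
Total = €334.6120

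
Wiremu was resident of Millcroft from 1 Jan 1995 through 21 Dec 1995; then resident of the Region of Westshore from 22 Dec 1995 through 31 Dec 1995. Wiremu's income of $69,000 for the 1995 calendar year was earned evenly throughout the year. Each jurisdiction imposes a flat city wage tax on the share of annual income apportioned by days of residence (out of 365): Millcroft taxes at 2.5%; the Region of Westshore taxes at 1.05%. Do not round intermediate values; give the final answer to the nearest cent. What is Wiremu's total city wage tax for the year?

Millcroft, 1 Jan – 21 Dec 1995: 355 days → $69,000 × 2.5% × 355/365 = $1,677.7397
The Region of Westshore, 22 Dec – 31 Dec 1995: 10 days → $69,000 × 1.05% × 10/365 = $19.8493
Total = $1,697.5890

$1,697.59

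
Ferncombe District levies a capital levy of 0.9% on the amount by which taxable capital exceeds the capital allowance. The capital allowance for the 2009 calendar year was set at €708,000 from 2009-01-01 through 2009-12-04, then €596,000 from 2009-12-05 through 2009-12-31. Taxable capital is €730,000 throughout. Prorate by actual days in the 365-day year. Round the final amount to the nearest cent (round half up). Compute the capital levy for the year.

€272.56

2009-01-01 to 2009-12-04: 338 days, exemption €708,000 → (€730,000 − €708,000) × 0.9% × 338/365 = €183.3534
2009-12-05 to 2009-12-31: 27 days, exemption €596,000 → (€730,000 − €596,000) × 0.9% × 27/365 = €89.2110
Total = €272.5644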